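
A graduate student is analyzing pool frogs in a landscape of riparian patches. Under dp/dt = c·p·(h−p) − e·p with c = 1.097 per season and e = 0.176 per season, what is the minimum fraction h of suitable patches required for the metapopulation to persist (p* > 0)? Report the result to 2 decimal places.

p* = h − e/c is positive only when h > e/c.
h_min = e/c = 0.176/1.097 = 0.1604.

0.16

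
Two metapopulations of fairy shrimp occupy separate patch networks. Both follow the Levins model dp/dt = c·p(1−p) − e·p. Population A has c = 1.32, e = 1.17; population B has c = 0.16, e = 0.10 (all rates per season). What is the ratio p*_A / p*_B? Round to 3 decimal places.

A: p*_A = 1 − 1.17/1.32 = 0.1136.
B: p*_B = 1 − 0.10/0.16 = 0.3750.
p*_A / p*_B = 0.1136/0.3750 = 0.3030.

0.303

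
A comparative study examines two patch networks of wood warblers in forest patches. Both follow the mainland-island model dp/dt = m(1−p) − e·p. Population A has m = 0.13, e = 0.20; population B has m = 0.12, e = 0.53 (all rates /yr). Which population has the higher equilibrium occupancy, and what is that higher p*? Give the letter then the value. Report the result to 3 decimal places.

A: p*_A = m/(m+e) = 0.13/0.3300 = 0.3939.
B: p*_B = 0.12/0.6500 = 0.1846.
A is higher at 0.3939.

A, 0.394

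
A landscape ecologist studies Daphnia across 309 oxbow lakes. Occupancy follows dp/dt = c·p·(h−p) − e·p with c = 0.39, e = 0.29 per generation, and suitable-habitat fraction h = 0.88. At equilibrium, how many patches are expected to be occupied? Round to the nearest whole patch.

42

p* = h − e/c = 0.88 − 0.7436 = 0.1364.
Expected occupied patches = N × p* = 309 × 0.1364 = 42.15 ≈ 42.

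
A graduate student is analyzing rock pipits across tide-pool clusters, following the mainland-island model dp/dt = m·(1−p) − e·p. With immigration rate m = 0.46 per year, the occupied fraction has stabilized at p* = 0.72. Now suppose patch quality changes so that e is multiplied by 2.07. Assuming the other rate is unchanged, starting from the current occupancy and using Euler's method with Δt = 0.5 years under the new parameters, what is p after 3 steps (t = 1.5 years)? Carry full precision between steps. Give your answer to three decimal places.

Balance m(1−p*) = e·p* gives e = m(1−p*)/p* = 0.46×0.28000/0.72000 = 0.17889.
Starting from p₀ = 0.72000; update p ← p + (dp/dt)·Δt with the new parameters.
step 1: Δp = -0.06891, p = 0.65109
step 2: Δp = -0.04030, p = 0.61079
step 3: Δp = -0.02357, p = 0.58722

0.587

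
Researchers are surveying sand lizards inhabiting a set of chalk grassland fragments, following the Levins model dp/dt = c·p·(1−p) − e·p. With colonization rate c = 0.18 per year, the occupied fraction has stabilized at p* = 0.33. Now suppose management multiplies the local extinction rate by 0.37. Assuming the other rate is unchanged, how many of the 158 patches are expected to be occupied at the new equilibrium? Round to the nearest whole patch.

119

Balance c(1−p*) = e gives e = 0.18×(1 − 0.33000) = 0.12060.
New p* = 1 − e/c = 1 − 0.04462/0.18000 = 0.75211.
Expected occupied = 158 × 0.75211 = 118.83 ≈ 119.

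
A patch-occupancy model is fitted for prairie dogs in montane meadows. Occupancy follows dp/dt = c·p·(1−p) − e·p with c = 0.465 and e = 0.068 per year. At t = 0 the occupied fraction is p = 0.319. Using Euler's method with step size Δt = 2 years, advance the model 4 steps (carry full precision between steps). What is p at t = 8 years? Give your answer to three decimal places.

Update rule: p ← p + [c·p·(1−p) − e·p]·Δt with Δt = 2.
t = 2: p = 0.31900 + (+0.15865) = 0.47765
t = 4: p = 0.47765 + (+0.16708) = 0.64472
t = 6: p = 0.64472 + (+0.12534) = 0.77006
t = 8: p = 0.77006 + (+0.05994) = 0.83001

0.830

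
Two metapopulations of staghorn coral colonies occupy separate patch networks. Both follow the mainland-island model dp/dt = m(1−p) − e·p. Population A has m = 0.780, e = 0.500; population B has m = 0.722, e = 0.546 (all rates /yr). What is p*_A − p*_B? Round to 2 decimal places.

A: p*_A = m/(m+e) = 0.780/1.2800 = 0.6094.
B: p*_B = 0.722/1.2680 = 0.5694.
p*_A − p*_B = 0.6094 − 0.5694 = 0.0400.

0.04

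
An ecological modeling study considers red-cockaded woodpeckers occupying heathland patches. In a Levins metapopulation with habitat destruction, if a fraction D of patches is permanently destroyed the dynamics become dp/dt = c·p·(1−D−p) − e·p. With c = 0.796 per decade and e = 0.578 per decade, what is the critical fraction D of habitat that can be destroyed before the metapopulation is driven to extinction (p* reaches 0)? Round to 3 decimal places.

The nontrivial equilibrium is p* = (1−D) − e/c; extinction occurs when this hits zero.
So D_crit = 1 − e/c = 1 − 0.578/0.796 = 1 − 0.7261 = 0.2739.
Note this equals the original equilibrium occupancy — the Levins extinction-debt result.

0.274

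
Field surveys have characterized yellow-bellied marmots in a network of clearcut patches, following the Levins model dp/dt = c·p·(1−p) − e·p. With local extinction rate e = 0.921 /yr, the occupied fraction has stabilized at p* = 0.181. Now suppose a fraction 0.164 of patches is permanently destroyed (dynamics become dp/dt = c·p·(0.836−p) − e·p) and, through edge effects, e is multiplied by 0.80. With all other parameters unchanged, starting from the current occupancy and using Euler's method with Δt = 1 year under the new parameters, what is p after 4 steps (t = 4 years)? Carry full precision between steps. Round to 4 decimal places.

0.1809

Balance c(1−p*) = e gives c = e/(1 − 0.18100) = 0.921/0.81900 = 1.12454.
Starting from p₀ = 0.18100; update p ← p + (dp/dt)·Δt with the new parameters.
  1  |  dp/dt·Δt = -0.000041  |  p_1 = 0.180959
  2  |  dp/dt·Δt = -0.000032  |  p_2 = 0.180927
  3  |  dp/dt·Δt = -0.000026  |  p_3 = 0.180901
  4  |  dp/dt·Δt = -0.000021  |  p_4 = 0.180881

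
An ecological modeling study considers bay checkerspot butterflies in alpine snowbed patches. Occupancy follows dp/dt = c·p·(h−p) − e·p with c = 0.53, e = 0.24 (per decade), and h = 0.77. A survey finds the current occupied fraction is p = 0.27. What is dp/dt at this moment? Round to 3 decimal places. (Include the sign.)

Colonization term: c·p·(h−p) = 0.53×0.27×0.5000 = 0.07155.
Extinction term: e·p = 0.06480.
dp/dt = 0.07155 − 0.06480 = 0.00675.

0.007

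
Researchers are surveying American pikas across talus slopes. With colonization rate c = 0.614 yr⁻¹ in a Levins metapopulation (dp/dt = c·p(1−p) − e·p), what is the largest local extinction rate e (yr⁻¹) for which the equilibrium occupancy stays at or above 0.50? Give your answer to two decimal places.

0.31

1 − e/c ≥ 0.50 ⇒ e ≤ c(1 − 0.50) = 0.614 × 0.5000.
e_max = 0.3070.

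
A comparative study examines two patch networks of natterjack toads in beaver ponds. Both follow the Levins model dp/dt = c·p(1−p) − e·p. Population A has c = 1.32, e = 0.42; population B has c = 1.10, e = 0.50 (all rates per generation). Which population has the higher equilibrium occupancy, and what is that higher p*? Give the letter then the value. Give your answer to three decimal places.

A: p*_A = 1 − 0.42/1.32 = 0.6818.
B: p*_B = 1 − 0.50/1.10 = 0.5455.
A is higher at 0.6818.

A, 0.682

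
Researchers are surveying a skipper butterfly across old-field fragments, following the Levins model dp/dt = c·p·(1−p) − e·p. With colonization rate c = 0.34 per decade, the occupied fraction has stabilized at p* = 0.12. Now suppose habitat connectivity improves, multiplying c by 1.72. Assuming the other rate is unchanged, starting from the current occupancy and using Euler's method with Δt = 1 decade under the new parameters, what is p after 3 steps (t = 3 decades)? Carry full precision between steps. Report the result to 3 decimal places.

0.207

Balance c(1−p*) = e gives e = 0.34×(1 − 0.12000) = 0.29920.
Starting from p₀ = 0.12000; update p ← p + (dp/dt)·Δt with the new parameters.
step 1: Δp = +0.02585, p = 0.14585
step 2: Δp = +0.02921, p = 0.17507
step 3: Δp = +0.03208, p = 0.20714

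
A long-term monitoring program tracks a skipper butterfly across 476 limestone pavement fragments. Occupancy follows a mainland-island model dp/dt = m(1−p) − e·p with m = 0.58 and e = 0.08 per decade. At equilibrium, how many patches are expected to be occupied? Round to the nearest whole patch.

418

p* = m/(m+e) = 0.58/0.6600 = 0.8788.
Expected occupied patches = N × p* = 476 × 0.8788 = 418.30 ≈ 418.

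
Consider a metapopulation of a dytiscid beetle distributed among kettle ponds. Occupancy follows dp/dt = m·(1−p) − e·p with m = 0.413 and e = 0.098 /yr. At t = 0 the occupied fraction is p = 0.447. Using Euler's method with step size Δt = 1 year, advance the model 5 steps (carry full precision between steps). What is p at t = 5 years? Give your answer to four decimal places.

Update rule: p ← p + [m·(1−p) − e·p]·Δt with Δt = 1.
  1  |  dp/dt·Δt = +0.184583  |  p_1 = 0.631583
  2  |  dp/dt·Δt = +0.090261  |  p_2 = 0.721844
  3  |  dp/dt·Δt = +0.044138  |  p_3 = 0.765982
  4  |  dp/dt·Δt = +0.021583  |  p_4 = 0.787565
  5  |  dp/dt·Δt = +0.010554  |  p_5 = 0.798119

0.7981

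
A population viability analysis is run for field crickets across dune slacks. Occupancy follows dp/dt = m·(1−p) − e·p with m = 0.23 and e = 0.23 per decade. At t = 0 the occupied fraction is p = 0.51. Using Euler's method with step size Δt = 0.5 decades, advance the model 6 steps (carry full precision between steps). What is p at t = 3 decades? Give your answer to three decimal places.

Update rule: p ← p + [m·(1−p) − e·p]·Δt with Δt = 0.5.
step 1: Δp = -0.00230, p = 0.50770
step 2: Δp = -0.00177, p = 0.50593
step 3: Δp = -0.00136, p = 0.50457
step 4: Δp = -0.00105, p = 0.50352
step 5: Δp = -0.00081, p = 0.50271
step 6: Δp = -0.00062, p = 0.50208

0.502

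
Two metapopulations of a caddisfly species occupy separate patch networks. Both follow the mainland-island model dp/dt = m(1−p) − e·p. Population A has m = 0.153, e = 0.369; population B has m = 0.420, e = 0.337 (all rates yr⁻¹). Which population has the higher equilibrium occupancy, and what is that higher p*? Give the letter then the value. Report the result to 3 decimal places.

A: p*_A = m/(m+e) = 0.153/0.5220 = 0.2931.
B: p*_B = 0.420/0.7570 = 0.5548.
B is higher at 0.5548.

B, 0.555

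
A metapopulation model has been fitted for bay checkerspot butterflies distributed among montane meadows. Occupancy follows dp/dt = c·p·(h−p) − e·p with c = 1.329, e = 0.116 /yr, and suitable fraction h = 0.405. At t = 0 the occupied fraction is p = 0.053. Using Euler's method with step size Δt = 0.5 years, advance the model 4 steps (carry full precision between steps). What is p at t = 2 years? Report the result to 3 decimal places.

0.098

Update rule: p ← p + [c·p·(h−p) − e·p]·Δt with Δt = 0.5.
p: 0.05300 → 0.06232  (Δp = +0.00932)
p: 0.06232 → 0.07290  (Δp = +0.01058)
p: 0.07290 → 0.08476  (Δp = +0.01186)
p: 0.08476 → 0.09788  (Δp = +0.01312)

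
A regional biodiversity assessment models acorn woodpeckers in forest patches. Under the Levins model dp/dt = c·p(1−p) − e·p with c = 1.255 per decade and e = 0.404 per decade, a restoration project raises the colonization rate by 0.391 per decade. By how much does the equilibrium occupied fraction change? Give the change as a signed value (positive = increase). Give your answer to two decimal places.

0.08

Before: p* = 1 − 0.404/1.255 = 0.6781.
After the change, c = 1.646, e = 0.404, so p* = 1 − 0.404/1.646 = 0.7546.
Δp* = 0.7546 − 0.6781 = +0.0765.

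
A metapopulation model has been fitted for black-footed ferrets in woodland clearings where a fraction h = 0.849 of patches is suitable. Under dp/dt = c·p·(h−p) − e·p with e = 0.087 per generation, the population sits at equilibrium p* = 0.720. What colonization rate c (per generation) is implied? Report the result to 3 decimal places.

0.674

At equilibrium c(h−p*) = e, so c = e/(h−p*).
c = 0.087/(0.849 − 0.720) = 0.087/0.1290 = 0.6744.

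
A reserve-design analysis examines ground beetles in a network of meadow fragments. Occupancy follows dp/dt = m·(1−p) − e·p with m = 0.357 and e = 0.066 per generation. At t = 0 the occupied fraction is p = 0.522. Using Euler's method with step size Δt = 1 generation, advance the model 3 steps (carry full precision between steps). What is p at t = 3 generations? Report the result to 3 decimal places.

0.782

Update rule: p ← p + [m·(1−p) − e·p]·Δt with Δt = 1.
p: 0.52200 → 0.65819  (Δp = +0.13619)
p: 0.65819 → 0.73678  (Δp = +0.07858)
p: 0.73678 → 0.78212  (Δp = +0.04534)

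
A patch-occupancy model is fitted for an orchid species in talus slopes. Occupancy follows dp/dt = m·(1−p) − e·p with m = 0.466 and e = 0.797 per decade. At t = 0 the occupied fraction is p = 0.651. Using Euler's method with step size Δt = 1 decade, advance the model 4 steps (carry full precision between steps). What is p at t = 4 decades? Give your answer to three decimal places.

0.370

Update rule: p ← p + [m·(1−p) − e·p]·Δt with Δt = 1.
p: 0.65100 → 0.29479  (Δp = -0.35621)
p: 0.29479 → 0.38847  (Δp = +0.09368)
p: 0.38847 → 0.36383  (Δp = -0.02464)
p: 0.36383 → 0.37031  (Δp = +0.00648)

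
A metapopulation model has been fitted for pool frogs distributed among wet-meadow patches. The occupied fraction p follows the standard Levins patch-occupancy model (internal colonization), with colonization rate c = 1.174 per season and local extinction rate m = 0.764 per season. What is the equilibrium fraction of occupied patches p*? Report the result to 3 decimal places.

0.349

Setting dp/dt = 0 and dividing through by p* gives c·(1−p*) = m.
So p* = 1 − m/c = 1 − 0.764/1.174 = 1 − 0.6508 = 0.3492.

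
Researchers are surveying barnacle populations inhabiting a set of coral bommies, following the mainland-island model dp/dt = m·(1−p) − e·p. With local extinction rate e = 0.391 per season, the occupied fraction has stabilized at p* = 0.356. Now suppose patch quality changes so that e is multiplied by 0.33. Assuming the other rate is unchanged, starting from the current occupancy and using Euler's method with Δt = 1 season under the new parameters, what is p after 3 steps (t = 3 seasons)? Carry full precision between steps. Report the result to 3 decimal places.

0.550

Balance m(1−p*) = e·p* gives m = e·p*/(1−p*) = 0.391×0.35600/0.64400 = 0.21614.
Starting from p₀ = 0.35600; update p ← p + (dp/dt)·Δt with the new parameters.
step 1: Δp = +0.09326, p = 0.44926
step 2: Δp = +0.06107, p = 0.51033
step 3: Δp = +0.03999, p = 0.55032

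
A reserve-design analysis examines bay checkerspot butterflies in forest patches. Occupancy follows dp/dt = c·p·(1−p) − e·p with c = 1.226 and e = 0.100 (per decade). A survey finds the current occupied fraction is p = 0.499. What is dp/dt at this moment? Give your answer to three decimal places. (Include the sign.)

0.257

Colonization term: c·p·(1−p) = 1.226×0.499×0.5010 = 0.30650.
Extinction term: e·p = 0.04990.
dp/dt = 0.30650 − 0.04990 = 0.25660.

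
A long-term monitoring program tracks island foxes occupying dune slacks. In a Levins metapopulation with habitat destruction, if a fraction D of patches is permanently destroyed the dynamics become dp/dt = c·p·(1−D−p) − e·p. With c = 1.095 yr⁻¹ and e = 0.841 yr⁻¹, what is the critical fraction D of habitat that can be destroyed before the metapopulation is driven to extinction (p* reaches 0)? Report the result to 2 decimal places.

The nontrivial equilibrium is p* = (1−D) − e/c; extinction occurs when this hits zero.
So D_crit = 1 − e/c = 1 − 0.841/1.095 = 1 − 0.7680 = 0.2320.
Note this equals the original equilibrium occupancy — the Levins extinction-debt result.

0.23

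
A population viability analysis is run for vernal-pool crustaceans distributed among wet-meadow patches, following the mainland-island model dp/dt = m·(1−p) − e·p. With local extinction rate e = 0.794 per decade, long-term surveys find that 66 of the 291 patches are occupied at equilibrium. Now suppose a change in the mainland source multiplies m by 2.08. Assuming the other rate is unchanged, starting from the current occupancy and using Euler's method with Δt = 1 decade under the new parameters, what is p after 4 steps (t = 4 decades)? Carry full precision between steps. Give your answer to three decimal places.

Observed p* = 66/291 = 0.22680.
Balance m(1−p*) = e·p* gives m = e·p*/(1−p*) = 0.794×0.22680/0.77320 = 0.23291.
Starting from p₀ = 0.22680; update p ← p + (dp/dt)·Δt with the new parameters.
  1  |  dp/dt·Δt = +0.194489  |  p_1 = 0.421293
  2  |  dp/dt·Δt = -0.054155  |  p_2 = 0.367139
  3  |  dp/dt·Δt = +0.015079  |  p_3 = 0.382218
  4  |  dp/dt·Δt = -0.004199  |  p_4 = 0.378019

0.378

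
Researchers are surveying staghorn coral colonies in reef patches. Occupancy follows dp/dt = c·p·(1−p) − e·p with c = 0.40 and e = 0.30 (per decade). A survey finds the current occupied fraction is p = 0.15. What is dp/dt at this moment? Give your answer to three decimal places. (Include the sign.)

Colonization term: c·p·(1−p) = 0.40×0.15×0.8500 = 0.05100.
Extinction term: e·p = 0.04500.
dp/dt = 0.05100 − 0.04500 = 0.00600.

0.006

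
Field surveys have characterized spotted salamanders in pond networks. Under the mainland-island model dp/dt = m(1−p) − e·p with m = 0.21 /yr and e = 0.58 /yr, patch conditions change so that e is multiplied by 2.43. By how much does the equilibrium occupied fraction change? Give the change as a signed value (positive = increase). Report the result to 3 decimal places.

-0.136

Before: p* = 0.21/(0.21+0.58) = 0.2658.
After: m = 0.21, e = 1.4094; p* = 0.21/1.6194 = 0.1297.
Δp* = 0.1297 − 0.2658 = -0.1361.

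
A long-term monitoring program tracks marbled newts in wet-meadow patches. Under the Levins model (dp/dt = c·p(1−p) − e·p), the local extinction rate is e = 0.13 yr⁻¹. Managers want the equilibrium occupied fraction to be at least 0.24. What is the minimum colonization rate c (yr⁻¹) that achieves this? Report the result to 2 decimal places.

0.17

p* = 1 − e/c ≥ 0.24 requires e/c ≤ 0.7600, i.e. c ≥ e/0.7600.
c_min = 0.13/0.7600 = 0.1711.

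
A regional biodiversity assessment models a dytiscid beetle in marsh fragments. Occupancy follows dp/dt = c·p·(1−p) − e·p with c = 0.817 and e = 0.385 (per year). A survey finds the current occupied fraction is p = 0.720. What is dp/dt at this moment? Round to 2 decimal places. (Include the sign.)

-0.11

Colonization term: c·p·(1−p) = 0.817×0.720×0.2800 = 0.16471.
Extinction term: e·p = 0.27720.
dp/dt = 0.16471 − 0.27720 = -0.11249.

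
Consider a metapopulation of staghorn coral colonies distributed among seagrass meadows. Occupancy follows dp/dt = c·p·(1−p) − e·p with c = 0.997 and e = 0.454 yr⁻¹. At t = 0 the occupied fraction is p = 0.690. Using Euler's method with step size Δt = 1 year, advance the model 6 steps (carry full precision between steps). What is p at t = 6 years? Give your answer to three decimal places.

0.545

Update rule: p ← p + [c·p·(1−p) − e·p]·Δt with Δt = 1.
  1  |  dp/dt·Δt = -0.100002  |  p_1 = 0.589998
  2  |  dp/dt·Δt = -0.026685  |  p_2 = 0.563314
  3  |  dp/dt·Δt = -0.010491  |  p_3 = 0.552823
  4  |  dp/dt·Δt = -0.004513  |  p_4 = 0.548309
  5  |  dp/dt·Δt = -0.002009  |  p_5 = 0.546300
  6  |  dp/dt·Δt = -0.000908  |  p_6 = 0.545393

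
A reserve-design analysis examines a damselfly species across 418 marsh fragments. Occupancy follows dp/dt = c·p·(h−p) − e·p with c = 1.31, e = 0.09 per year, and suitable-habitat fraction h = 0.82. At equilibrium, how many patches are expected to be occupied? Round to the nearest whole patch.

314

p* = h − e/c = 0.82 − 0.0687 = 0.7513.
Expected occupied patches = N × p* = 418 × 0.7513 = 314.04 ≈ 314.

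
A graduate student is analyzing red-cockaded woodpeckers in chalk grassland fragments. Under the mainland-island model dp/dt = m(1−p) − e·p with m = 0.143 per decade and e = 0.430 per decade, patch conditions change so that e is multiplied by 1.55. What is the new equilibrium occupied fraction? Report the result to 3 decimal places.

0.177

Before: p* = 0.143/(0.143+0.430) = 0.2496.
After: m = 0.143, e = 0.6665; p* = 0.143/0.8095 = 0.1767.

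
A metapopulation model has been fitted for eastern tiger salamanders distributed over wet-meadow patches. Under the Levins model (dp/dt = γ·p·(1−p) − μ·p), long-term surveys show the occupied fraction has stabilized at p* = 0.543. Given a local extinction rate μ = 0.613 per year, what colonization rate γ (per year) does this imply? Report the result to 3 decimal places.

At equilibrium γ(1−p*) = μ, so γ = μ/(1−p*).
γ = 0.613/(1 − 0.543) = 0.613/0.4570 = 1.3414.

1.341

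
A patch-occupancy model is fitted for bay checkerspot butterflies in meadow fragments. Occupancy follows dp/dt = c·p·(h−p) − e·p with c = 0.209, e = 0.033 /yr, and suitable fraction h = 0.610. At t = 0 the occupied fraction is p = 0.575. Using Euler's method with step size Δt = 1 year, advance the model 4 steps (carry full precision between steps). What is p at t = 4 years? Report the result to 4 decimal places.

Update rule: p ← p + [c·p·(h−p) − e·p]·Δt with Δt = 1.
p: 0.57500 → 0.56023  (Δp = -0.01477)
p: 0.56023 → 0.54757  (Δp = -0.01266)
p: 0.54757 → 0.53665  (Δp = -0.01093)
p: 0.53665 → 0.52716  (Δp = -0.00948)

0.5272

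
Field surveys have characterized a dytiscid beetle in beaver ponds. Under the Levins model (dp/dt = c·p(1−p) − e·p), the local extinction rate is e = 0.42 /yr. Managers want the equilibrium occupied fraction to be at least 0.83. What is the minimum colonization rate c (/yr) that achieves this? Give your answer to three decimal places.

p* = 1 − e/c ≥ 0.83 requires e/c ≤ 0.1700, i.e. c ≥ e/0.1700.
c_min = 0.42/0.1700 = 2.4706.

2.471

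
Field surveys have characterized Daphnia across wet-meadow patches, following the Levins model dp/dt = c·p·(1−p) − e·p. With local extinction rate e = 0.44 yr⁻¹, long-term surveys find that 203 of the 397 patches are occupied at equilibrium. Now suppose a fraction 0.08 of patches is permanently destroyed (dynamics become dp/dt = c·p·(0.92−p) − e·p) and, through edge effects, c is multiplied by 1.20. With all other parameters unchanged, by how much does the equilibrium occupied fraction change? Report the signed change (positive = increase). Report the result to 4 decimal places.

0.0014

Observed p* = 203/397 = 0.51134.
Balance c(1−p*) = e gives c = e/(1 − 0.51134) = 0.44/0.48866 = 0.90042.
New p* = 0.92 − e/c = 0.92 − 0.44000/1.08050 = 0.51278.
Δp* = 0.51278 − 0.51134 = +0.00144.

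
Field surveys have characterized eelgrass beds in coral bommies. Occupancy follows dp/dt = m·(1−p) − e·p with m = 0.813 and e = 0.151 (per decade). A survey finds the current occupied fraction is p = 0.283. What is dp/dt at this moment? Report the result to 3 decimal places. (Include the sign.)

0.540

Colonization term: m·(1−p) = 0.813×0.7170 = 0.58292.
Extinction term: e·p = 0.04273.
dp/dt = 0.58292 − 0.04273 = 0.54019.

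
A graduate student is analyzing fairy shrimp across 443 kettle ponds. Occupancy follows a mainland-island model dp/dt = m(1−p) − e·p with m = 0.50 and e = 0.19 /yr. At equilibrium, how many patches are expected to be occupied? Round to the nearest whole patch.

p* = m/(m+e) = 0.50/0.6900 = 0.7246.
Expected occupied patches = N × p* = 443 × 0.7246 = 321.01 ≈ 321.

321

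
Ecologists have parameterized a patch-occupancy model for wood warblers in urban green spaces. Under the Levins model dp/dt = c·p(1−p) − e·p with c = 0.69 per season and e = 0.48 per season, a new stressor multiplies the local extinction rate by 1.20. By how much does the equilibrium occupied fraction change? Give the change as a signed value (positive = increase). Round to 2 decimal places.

-0.14

Before: p* = 1 − 0.48/0.69 = 0.3043.
After the change, c = 0.69, e = 0.576, so p* = 1 − 0.576/0.69 = 0.1652.
Δp* = 0.1652 − 0.3043 = -0.1391.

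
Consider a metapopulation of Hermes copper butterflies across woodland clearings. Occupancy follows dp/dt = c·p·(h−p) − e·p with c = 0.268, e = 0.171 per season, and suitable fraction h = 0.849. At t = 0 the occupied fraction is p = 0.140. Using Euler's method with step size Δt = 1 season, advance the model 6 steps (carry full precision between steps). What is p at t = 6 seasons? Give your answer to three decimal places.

0.155

Update rule: p ← p + [c·p·(h−p) − e·p]·Δt with Δt = 1.
t = 1: p = 0.14000 + (+0.00266) = 0.14266
t = 2: p = 0.14266 + (+0.00261) = 0.14527
t = 3: p = 0.14527 + (+0.00256) = 0.14783
t = 4: p = 0.14783 + (+0.00250) = 0.15033
t = 5: p = 0.15033 + (+0.00244) = 0.15277
t = 6: p = 0.15277 + (+0.00238) = 0.15515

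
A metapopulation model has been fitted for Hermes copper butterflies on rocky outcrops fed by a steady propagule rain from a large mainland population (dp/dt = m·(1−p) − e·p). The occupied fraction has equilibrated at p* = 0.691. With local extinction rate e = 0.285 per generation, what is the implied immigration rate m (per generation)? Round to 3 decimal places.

0.637

At equilibrium m(1−p*) = e·p*, so m = e·p*/(1−p*).
m = 0.285 × 0.691 / 0.3090 = 0.1969/0.3090 = 0.6373.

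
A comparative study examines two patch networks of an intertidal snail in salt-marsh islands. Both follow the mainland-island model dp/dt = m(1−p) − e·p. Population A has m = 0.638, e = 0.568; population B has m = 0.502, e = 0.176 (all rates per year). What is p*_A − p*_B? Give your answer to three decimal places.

A: p*_A = m/(m+e) = 0.638/1.2060 = 0.5290.
B: p*_B = 0.502/0.6780 = 0.7404.
p*_A − p*_B = 0.5290 − 0.7404 = -0.2114.

-0.211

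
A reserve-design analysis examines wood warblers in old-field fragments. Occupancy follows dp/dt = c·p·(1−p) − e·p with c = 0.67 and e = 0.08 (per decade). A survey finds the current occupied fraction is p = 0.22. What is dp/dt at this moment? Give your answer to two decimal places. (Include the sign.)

Colonization term: c·p·(1−p) = 0.67×0.22×0.7800 = 0.11497.
Extinction term: e·p = 0.01760.
dp/dt = 0.11497 − 0.01760 = 0.09737.

0.10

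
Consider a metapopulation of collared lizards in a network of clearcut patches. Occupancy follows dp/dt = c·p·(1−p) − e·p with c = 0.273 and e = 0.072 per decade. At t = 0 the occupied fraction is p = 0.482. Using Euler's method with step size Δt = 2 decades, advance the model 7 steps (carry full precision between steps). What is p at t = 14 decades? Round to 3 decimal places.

Update rule: p ← p + [c·p·(1−p) − e·p]·Δt with Δt = 2.
p: 0.48200 → 0.54892  (Δp = +0.06692)
p: 0.54892 → 0.60506  (Δp = +0.05615)
p: 0.60506 → 0.64841  (Δp = +0.04334)
p: 0.64841 → 0.67951  (Δp = +0.03110)
p: 0.67951 → 0.70057  (Δp = +0.02106)
p: 0.70057 → 0.71422  (Δp = +0.01365)
p: 0.71422 → 0.72282  (Δp = +0.00860)

0.723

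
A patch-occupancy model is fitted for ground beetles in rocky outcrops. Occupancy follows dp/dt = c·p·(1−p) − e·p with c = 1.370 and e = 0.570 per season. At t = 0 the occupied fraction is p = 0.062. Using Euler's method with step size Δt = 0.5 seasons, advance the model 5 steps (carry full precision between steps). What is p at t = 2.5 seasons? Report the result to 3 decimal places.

0.246

Update rule: p ← p + [c·p·(1−p) − e·p]·Δt with Δt = 0.5.
p: 0.06200 → 0.08417  (Δp = +0.02217)
p: 0.08417 → 0.11298  (Δp = +0.02881)
p: 0.11298 → 0.14943  (Δp = +0.03645)
p: 0.14943 → 0.19391  (Δp = +0.04448)
p: 0.19391 → 0.24571  (Δp = +0.05181)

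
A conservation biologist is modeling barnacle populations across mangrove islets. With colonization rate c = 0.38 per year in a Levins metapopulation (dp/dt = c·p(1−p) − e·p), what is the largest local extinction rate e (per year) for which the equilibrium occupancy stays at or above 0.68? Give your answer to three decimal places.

0.122

1 − e/c ≥ 0.68 ⇒ e ≤ c(1 − 0.68) = 0.38 × 0.3200.
e_max = 0.1216.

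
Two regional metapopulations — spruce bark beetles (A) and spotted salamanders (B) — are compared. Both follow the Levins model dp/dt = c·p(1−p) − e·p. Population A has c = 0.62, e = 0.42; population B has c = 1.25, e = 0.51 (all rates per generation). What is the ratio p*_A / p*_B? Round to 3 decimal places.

0.545

A: p*_A = 1 − 0.42/0.62 = 0.3226.
B: p*_B = 1 − 0.51/1.25 = 0.5920.
p*_A / p*_B = 0.3226/0.5920 = 0.5449.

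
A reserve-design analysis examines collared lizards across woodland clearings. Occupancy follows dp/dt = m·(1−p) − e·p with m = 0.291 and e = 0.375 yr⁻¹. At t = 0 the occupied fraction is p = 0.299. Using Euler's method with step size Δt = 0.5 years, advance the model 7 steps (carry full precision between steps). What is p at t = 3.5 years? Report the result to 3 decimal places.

Update rule: p ← p + [m·(1−p) − e·p]·Δt with Δt = 0.5.
t = 0.5: p = 0.29900 + (+0.04593) = 0.34493
t = 1: p = 0.34493 + (+0.03064) = 0.37557
t = 1.5: p = 0.37557 + (+0.02044) = 0.39601
t = 2: p = 0.39601 + (+0.01363) = 0.40964
t = 2.5: p = 0.40964 + (+0.00909) = 0.41873
t = 3: p = 0.41873 + (+0.00606) = 0.42479
t = 3.5: p = 0.42479 + (+0.00404) = 0.42884

0.429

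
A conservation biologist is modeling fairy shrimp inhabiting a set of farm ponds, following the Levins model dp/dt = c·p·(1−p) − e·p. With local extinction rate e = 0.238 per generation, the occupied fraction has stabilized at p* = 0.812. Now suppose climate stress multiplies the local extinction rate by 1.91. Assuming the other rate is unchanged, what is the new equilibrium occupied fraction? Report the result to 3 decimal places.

Balance c(1−p*) = e gives c = e/(1 − 0.81200) = 0.238/0.18800 = 1.26596.
New p* = 1 − e/c = 1 − 0.45458/1.26596 = 0.64092.

0.641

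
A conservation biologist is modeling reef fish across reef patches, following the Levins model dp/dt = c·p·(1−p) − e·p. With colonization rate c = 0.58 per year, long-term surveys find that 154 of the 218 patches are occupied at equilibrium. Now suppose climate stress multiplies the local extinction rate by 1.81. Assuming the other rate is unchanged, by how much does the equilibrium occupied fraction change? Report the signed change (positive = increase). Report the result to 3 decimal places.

Observed p* = 154/218 = 0.70642.
Balance c(1−p*) = e gives e = 0.58×(1 − 0.70642) = 0.17028.
New p* = 1 − e/c = 1 − 0.30821/0.58000 = 0.46860.
Δp* = 0.46860 − 0.70642 = -0.23782.

-0.238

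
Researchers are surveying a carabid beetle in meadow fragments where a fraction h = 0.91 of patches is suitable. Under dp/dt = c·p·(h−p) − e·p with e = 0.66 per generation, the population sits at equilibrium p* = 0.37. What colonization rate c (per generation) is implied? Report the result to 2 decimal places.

At equilibrium c(h−p*) = e, so c = e/(h−p*).
c = 0.66/(0.91 − 0.37) = 0.66/0.5400 = 1.2222.

1.22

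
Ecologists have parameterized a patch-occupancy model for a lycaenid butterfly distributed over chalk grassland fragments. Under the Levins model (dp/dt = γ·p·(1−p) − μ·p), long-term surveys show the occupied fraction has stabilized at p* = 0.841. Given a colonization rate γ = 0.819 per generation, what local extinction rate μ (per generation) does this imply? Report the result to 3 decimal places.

0.130

At equilibrium γ(1−p*) = μ.
μ = 0.819 × (1 − 0.841) = 0.819 × 0.1590 = 0.1302.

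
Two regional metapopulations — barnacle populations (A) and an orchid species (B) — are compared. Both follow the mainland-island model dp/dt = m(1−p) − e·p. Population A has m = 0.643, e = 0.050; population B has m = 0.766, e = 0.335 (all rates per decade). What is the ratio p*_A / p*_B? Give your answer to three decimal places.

A: p*_A = m/(m+e) = 0.643/0.6930 = 0.9278.
B: p*_B = 0.766/1.1010 = 0.6957.
p*_A / p*_B = 0.9278/0.6957 = 1.3336.

1.334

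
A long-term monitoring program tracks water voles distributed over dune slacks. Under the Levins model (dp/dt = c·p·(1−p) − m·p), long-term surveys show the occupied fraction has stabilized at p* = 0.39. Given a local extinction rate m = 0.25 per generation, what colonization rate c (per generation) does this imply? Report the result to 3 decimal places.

0.410

At equilibrium c(1−p*) = m, so c = m/(1−p*).
c = 0.25/(1 − 0.39) = 0.25/0.6100 = 0.4098.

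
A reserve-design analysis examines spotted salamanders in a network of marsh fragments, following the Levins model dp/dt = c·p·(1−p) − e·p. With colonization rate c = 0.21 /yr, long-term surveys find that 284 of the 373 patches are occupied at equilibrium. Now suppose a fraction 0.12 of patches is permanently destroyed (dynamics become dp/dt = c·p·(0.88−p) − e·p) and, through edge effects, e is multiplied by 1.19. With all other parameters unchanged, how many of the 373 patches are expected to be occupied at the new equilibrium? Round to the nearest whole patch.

Observed p* = 284/373 = 0.76139.
Balance c(1−p*) = e gives e = 0.21×(1 − 0.76139) = 0.05011.
New p* = 0.88 − e/c = 0.88 − 0.05963/0.21000 = 0.59605.
Expected occupied = 373 × 0.59605 = 222.33 ≈ 222.

222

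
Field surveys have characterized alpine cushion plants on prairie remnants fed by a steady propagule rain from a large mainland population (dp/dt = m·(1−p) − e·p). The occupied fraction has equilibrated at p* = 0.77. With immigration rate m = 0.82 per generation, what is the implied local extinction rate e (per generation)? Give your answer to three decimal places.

At equilibrium m(1−p*) = e·p*, so e = m(1−p*)/p*.
e = 0.82 × 0.2300 / 0.77 = 0.2449.

0.245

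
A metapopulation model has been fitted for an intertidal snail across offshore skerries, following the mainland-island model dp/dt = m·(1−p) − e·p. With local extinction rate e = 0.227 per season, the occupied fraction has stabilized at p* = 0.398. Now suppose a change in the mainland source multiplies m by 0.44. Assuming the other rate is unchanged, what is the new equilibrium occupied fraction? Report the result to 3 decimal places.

0.225

Balance m(1−p*) = e·p* gives m = e·p*/(1−p*) = 0.227×0.39800/0.60200 = 0.15008.
New p* = m/(m+e) = 0.06604/(0.06604+0.22700) = 0.22536.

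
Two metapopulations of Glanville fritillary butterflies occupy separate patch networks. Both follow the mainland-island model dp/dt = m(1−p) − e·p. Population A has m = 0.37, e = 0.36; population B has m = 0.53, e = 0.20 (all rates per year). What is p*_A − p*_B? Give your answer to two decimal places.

-0.22

A: p*_A = m/(m+e) = 0.37/0.7300 = 0.5068.
B: p*_B = 0.53/0.7300 = 0.7260.
p*_A − p*_B = 0.5068 − 0.7260 = -0.2192.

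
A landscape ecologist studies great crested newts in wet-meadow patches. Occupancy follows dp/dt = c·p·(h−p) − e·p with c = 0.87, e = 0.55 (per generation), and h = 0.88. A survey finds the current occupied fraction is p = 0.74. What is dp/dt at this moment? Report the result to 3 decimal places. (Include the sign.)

-0.317

Colonization term: c·p·(h−p) = 0.87×0.74×0.1400 = 0.09013.
Extinction term: e·p = 0.40700.
dp/dt = 0.09013 − 0.40700 = -0.31687.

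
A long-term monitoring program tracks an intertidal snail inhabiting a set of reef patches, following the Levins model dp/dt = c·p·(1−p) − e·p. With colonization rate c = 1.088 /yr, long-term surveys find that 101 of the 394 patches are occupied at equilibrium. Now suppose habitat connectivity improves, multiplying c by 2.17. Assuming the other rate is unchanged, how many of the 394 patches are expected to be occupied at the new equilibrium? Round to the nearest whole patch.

Observed p* = 101/394 = 0.25635.
Balance c(1−p*) = e gives e = 1.088×(1 − 0.25635) = 0.80909.
New p* = 1 − e/c = 1 − 0.80909/2.36096 = 0.65730.
Expected occupied = 394 × 0.65730 = 258.98 ≈ 259.

259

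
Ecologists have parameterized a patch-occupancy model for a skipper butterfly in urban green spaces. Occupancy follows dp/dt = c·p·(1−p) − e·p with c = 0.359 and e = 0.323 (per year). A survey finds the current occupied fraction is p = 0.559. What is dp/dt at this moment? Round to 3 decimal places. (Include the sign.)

Colonization term: c·p·(1−p) = 0.359×0.559×0.4410 = 0.08850.
Extinction term: e·p = 0.18056.
dp/dt = 0.08850 − 0.18056 = -0.09206.

-0.092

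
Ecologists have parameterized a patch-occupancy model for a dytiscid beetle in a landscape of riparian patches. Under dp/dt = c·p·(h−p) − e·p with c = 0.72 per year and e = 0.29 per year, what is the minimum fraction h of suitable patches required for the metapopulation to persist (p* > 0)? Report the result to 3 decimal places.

p* = h − e/c is positive only when h > e/c.
h_min = e/c = 0.29/0.72 = 0.4028.

0.403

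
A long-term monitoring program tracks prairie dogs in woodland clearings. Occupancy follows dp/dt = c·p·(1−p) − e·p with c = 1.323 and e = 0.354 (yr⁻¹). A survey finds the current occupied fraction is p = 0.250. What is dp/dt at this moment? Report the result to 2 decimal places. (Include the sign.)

Colonization term: c·p·(1−p) = 1.323×0.250×0.7500 = 0.24806.
Extinction term: e·p = 0.08850.
dp/dt = 0.24806 − 0.08850 = 0.15956.

0.16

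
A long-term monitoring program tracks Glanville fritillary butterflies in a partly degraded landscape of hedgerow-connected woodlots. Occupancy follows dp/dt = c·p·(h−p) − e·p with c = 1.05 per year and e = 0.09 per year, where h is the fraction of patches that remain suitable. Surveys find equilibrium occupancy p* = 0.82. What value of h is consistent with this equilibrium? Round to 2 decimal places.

0.91

At equilibrium c(h−p*) = e, so h = p* + e/c.
h = 0.82 + 0.09/1.05 = 0.82 + 0.0857 = 0.9057.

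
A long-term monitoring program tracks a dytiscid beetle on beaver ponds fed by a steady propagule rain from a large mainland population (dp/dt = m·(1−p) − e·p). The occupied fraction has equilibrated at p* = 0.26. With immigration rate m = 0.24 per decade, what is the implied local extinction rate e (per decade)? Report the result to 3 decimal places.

0.683

At equilibrium m(1−p*) = e·p*, so e = m(1−p*)/p*.
e = 0.24 × 0.7400 / 0.26 = 0.6831.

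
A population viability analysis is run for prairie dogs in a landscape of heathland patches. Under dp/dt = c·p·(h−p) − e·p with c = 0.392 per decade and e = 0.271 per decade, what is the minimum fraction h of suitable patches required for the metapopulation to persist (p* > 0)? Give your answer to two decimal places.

0.69

p* = h − e/c is positive only when h > e/c.
h_min = e/c = 0.271/0.392 = 0.6913.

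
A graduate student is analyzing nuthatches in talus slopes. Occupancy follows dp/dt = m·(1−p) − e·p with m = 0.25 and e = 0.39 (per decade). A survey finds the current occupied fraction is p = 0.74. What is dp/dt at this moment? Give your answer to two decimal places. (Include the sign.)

-0.22

Colonization term: m·(1−p) = 0.25×0.2600 = 0.06500.
Extinction term: e·p = 0.28860.
dp/dt = 0.06500 − 0.28860 = -0.22360.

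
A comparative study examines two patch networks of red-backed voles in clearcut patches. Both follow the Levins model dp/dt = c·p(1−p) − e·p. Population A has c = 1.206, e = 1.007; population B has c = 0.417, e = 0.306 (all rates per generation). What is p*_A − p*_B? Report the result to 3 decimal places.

A: p*_A = 1 − 1.007/1.206 = 0.1650.
B: p*_B = 1 − 0.306/0.417 = 0.2662.
p*_A − p*_B = 0.1650 − 0.2662 = -0.1012.

-0.101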